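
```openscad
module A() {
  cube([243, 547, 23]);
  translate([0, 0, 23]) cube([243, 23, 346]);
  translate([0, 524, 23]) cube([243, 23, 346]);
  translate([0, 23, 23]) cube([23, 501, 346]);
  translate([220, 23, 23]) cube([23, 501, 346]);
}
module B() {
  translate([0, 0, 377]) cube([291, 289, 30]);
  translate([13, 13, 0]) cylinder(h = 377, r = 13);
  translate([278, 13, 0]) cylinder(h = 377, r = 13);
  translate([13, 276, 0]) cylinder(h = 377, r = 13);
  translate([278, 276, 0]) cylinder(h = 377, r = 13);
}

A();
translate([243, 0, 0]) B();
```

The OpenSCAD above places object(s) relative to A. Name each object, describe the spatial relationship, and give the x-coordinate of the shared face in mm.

The open box's +x face and the stool's −x face are both at x = 243 mm.

A is an open box. B is a stool. The stool is against the open box's +x side, with their −y faces flush. The x-coordinate of the shared face is 243 mm.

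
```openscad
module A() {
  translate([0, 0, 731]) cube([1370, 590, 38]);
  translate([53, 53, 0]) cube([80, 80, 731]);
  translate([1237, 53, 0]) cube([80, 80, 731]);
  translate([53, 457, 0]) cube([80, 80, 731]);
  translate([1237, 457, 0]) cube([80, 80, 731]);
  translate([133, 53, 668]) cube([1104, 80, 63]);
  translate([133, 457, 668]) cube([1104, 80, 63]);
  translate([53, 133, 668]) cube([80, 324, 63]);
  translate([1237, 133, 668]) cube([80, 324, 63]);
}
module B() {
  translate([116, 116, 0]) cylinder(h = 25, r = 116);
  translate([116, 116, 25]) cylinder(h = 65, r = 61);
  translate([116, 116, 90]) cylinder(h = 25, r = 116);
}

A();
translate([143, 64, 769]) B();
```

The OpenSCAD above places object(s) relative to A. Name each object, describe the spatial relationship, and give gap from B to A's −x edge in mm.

The spool's min-x is at 143; the table's min-x is 0; gap = 143 mm.

A is a table. B is a spool. The spool is on top of the table. The gap from the spool to the table's −x edge is 143 mm.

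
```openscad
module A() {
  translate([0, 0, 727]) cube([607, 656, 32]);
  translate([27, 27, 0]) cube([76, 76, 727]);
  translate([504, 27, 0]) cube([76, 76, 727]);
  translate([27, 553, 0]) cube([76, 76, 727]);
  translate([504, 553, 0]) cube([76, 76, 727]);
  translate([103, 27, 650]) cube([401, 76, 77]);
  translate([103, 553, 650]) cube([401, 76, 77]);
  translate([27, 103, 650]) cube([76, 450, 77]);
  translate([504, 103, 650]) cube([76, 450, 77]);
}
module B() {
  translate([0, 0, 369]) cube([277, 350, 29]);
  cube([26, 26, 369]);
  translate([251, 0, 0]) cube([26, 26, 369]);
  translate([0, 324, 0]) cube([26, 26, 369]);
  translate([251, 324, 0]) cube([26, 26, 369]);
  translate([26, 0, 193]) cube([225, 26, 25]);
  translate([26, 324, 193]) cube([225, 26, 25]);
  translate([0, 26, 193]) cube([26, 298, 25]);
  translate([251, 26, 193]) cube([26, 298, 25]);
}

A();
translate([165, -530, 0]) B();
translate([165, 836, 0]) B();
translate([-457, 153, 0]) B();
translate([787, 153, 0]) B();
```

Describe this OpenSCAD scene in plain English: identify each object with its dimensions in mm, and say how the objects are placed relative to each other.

A is a table with a 607×656 mm rectangular top, 32 mm thick, top surface at z = 759 mm, supported by four 76×76 mm square legs, each inset 27 mm from the nearest pair of top edges, running from the floor. Four apron rails, 76 mm thick and 77 mm tall, run between adjacent legs with their top edges flush with the underside of the top and their outer faces flush with the legs' outer faces.

B is a four-legged stool. The seat is 277×350 mm, 29 mm thick, top at z = 398 mm. It stands on four square legs, each 26×26 mm in cross-section, from z = 0 to the seat underside, each flush with a corner of the seat. Four stretchers, 26 mm wide and 25 mm tall, connect adjacent legs with their undersides at z = 193 mm, each running between the inner faces of the legs it joins and aligned with the legs' outer faces on the other axis.

Four stools sit around the table at the −y, +y, −x, +x sides.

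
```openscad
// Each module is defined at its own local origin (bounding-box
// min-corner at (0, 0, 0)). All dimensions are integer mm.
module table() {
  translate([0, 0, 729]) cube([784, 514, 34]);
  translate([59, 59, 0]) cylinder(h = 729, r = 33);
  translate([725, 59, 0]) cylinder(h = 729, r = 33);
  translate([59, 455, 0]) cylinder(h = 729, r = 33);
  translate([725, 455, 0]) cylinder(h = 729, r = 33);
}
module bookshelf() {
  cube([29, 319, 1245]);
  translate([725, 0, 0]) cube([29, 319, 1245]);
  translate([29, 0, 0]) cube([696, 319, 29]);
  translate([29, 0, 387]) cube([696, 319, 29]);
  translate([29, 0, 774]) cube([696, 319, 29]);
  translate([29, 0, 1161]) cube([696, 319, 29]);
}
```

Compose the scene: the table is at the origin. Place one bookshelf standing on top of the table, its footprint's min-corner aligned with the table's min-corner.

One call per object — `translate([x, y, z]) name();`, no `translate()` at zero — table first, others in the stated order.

table();
translate([0, 0, 763]) bookshelf();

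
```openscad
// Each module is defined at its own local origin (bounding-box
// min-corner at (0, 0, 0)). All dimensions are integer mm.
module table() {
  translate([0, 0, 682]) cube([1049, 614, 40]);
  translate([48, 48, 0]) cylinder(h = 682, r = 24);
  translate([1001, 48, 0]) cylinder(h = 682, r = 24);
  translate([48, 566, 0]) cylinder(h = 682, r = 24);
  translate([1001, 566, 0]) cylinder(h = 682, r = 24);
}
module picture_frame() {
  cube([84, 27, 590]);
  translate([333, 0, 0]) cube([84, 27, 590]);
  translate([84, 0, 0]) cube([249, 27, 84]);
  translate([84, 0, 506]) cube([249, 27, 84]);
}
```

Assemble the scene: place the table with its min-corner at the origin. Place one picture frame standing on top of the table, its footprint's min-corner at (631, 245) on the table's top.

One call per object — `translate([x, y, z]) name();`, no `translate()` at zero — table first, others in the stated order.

table();
translate([631, 245, 722]) picture_frame();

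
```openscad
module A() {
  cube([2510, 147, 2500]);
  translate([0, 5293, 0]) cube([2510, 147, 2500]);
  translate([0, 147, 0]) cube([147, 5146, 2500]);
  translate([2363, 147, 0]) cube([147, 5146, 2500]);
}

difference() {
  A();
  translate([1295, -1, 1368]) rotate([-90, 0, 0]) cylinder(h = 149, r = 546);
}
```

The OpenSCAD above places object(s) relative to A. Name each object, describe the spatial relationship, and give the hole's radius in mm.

The subtracted cylinder has r = 546 mm.

A is a house frame. The house frame has a circular hole through its front wall. The hole's radius is 546 mm.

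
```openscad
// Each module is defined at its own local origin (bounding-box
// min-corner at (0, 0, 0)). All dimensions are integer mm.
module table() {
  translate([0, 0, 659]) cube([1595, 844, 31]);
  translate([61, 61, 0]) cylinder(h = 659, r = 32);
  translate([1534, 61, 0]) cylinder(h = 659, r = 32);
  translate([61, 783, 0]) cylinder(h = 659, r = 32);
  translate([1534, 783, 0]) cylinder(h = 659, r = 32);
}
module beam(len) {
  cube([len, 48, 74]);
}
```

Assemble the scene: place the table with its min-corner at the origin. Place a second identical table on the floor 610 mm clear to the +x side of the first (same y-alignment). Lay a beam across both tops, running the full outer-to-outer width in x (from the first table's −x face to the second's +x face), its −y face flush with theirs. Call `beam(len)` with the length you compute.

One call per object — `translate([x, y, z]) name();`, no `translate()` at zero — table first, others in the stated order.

table();
translate([2205, 0, 0]) table();
translate([0, 0, 690]) beam(3800);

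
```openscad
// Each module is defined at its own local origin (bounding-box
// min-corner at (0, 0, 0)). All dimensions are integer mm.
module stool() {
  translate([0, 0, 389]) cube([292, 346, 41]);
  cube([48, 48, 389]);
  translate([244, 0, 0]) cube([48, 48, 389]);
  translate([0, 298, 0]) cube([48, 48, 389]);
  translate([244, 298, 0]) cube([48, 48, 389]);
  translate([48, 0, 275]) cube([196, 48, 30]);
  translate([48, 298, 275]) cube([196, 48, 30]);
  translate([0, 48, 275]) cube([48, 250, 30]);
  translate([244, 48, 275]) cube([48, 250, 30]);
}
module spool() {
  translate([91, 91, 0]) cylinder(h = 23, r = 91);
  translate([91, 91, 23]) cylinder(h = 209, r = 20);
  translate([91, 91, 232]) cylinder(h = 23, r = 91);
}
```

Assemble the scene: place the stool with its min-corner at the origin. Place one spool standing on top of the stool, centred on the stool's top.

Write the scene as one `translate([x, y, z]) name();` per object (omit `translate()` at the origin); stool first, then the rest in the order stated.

stool();
translate([55, 82, 430]) spool();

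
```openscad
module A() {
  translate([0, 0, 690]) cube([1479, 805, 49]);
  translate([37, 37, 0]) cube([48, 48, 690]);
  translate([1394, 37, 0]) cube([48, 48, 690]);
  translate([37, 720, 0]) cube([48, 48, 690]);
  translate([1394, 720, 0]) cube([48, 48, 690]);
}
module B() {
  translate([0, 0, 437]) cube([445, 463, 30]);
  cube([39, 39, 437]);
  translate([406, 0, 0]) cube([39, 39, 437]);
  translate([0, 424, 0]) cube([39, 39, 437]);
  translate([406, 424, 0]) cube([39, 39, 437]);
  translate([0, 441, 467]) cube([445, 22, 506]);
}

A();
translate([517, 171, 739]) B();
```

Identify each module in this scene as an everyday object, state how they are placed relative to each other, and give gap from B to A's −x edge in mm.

A is a table. B is a chair. The chair is on top of the table, centred. The gap from the chair to the table's −x edge is 517 mm.

The chair's min-x is at 517; the table's min-x is 0; gap = 517 mm.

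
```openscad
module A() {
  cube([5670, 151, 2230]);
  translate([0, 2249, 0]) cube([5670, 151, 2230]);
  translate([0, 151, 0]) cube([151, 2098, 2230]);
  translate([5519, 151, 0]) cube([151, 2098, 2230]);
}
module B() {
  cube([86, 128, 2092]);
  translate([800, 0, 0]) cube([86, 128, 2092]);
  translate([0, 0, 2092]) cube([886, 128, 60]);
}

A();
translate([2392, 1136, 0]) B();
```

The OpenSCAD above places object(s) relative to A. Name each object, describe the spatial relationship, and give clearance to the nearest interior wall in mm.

A is a house frame. B is a door frame. The door frame sits inside the house frame, centred. The clearance to the nearest interior wall is 985 mm.

Clearances: x = 2241, y = 985; minimum 985 mm.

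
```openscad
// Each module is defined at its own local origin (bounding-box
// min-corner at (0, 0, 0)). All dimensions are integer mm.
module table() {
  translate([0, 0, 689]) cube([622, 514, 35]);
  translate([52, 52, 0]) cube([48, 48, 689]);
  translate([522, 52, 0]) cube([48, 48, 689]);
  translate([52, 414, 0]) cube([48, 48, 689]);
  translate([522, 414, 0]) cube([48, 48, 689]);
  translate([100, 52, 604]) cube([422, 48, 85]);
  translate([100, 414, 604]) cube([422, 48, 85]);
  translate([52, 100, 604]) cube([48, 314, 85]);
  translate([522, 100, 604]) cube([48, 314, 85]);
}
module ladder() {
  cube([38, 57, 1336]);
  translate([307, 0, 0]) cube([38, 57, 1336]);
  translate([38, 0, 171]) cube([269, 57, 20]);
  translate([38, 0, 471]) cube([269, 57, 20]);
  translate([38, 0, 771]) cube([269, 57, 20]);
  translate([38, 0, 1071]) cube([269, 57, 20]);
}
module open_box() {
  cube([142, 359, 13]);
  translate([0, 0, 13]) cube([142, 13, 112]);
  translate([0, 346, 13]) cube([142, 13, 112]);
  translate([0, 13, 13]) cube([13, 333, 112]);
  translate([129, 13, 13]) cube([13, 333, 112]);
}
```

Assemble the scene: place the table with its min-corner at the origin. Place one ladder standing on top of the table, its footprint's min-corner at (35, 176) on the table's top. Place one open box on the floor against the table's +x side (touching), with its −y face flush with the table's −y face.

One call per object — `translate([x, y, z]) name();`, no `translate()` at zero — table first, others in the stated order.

table();
translate([35, 176, 724]) ladder();
translate([622, 0, 0]) open_box();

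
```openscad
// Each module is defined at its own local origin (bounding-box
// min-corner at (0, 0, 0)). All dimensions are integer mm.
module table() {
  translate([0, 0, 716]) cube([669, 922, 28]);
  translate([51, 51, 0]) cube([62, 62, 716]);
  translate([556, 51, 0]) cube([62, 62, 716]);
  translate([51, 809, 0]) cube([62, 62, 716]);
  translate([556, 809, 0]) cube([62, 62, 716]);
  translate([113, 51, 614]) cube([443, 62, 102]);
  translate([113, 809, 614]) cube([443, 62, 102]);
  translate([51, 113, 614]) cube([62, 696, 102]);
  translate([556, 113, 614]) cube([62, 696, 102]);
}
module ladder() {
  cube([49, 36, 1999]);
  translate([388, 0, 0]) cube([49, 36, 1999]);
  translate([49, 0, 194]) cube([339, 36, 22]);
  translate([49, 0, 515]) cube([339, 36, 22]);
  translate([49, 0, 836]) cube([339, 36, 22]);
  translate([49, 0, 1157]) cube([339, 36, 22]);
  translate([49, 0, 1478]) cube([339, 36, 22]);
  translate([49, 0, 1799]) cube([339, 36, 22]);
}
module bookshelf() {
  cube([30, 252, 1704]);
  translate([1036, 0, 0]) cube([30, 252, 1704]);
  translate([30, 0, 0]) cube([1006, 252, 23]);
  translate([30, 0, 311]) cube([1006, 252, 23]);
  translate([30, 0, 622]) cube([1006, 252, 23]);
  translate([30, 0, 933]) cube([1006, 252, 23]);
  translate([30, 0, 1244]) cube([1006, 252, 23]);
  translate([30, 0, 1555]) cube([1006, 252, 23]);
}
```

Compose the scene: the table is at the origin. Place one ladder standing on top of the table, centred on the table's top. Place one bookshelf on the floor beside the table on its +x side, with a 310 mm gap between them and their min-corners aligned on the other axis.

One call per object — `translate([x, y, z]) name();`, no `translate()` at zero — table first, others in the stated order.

table();
translate([116, 443, 744]) ladder();
translate([979, 0, 0]) bookshelf();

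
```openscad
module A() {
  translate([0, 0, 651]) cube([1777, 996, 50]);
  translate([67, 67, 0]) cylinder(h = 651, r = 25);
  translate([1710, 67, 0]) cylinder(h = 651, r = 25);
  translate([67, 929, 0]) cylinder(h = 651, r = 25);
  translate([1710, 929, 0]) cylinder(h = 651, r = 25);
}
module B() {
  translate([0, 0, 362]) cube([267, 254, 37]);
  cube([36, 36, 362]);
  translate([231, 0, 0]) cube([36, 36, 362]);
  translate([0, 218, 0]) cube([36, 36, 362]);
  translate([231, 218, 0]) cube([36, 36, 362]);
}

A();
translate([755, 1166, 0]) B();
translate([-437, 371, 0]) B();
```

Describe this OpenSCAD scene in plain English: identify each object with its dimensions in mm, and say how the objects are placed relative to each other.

A is a rectangular dining table. The top is 1777×996×50 mm with its upper surface at z = 701 mm. It stands on four round legs of 50 mm diameter, each leg's bounding box inset 42 mm from the nearest pair of top edges, running from the floor to the underside of the top.

B is a simple wooden stool: a rectangular seat 267 mm (x) by 254 mm (y), 37 mm thick, top face at z = 399 mm, on four square legs, each 36×36 mm in cross-section. The legs rest on z = 0, each flush with a corner of the seat.

Two stools sit around the table at the +y, −x sides.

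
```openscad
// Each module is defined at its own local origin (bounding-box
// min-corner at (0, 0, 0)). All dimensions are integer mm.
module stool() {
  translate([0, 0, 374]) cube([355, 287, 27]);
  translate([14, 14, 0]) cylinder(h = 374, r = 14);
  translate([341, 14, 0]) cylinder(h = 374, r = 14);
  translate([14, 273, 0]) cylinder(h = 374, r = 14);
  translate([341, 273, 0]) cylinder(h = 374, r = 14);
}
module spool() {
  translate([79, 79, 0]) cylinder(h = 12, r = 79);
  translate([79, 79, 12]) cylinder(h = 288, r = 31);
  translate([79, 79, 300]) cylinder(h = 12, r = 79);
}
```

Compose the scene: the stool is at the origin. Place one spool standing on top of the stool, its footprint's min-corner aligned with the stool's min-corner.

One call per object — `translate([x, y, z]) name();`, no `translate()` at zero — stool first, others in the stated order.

stool();
translate([0, 0, 401]) spool();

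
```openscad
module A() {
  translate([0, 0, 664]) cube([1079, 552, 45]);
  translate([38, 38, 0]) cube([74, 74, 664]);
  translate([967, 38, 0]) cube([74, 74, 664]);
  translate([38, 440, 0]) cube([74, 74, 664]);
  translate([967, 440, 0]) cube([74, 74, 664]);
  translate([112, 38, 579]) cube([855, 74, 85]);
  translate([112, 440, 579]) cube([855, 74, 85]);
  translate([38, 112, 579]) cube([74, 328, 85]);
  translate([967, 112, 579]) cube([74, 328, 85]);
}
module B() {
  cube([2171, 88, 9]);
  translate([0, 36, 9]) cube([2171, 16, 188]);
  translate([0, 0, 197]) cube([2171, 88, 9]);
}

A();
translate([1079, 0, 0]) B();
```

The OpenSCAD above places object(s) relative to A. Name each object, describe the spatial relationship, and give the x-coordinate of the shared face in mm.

The table's +x face and the I-beam's −x face are both at x = 1079 mm.

A is a table. B is an I-beam. The I-beam is against the table's +x side, with their −y faces flush. The x-coordinate of the shared face is 1079 mm.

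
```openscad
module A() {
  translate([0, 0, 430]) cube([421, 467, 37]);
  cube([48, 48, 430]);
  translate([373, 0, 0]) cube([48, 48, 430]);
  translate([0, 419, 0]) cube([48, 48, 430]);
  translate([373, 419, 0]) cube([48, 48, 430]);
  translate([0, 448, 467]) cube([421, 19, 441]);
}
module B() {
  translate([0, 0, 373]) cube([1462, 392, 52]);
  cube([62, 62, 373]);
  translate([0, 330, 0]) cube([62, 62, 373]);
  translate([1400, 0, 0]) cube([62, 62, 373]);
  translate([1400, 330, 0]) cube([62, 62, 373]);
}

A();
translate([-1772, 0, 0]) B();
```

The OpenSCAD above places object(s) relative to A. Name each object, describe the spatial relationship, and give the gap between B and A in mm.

The bench's nearest face is 310 mm from the chair's −x face.

A is a chair. B is a bench. The bench is on the floor beside the chair on its −x side. The gap between the bench and the chair is 310 mm.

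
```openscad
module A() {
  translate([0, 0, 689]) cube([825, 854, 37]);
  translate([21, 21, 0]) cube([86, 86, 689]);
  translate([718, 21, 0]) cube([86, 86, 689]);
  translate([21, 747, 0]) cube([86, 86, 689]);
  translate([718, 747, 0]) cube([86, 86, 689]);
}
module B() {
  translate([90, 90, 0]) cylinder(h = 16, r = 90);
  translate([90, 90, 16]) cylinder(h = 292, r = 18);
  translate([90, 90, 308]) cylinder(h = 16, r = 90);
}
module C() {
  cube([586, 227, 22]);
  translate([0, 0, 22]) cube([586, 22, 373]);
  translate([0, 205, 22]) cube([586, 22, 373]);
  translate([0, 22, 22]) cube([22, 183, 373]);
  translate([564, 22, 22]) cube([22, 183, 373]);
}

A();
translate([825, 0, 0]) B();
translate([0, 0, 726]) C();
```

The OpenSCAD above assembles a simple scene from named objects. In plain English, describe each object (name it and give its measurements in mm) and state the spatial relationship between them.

A is a table with a 825×854 mm rectangular top, 37 mm thick, top surface at z = 726 mm, supported by four 86×86 mm square legs, each inset 21 mm from the nearest pair of top edges, running from the floor.

B is a spool: two coaxial disc flanges of radius 90 mm and thickness 16 mm, joined by a core cylinder of radius 18 mm and height 292 mm. The lower flange rests on z = 0 and the three cylinders share a vertical axis.

C is an open storage box with external size 586×227×395 mm and wall thickness 22 mm (the base is also 22 mm thick). The base covers the whole footprint; the four walls stand on the base, with the y-facing walls full-width and the x-facing walls fitting between their inner faces.

The spool is against the table's +x side, with their −y faces flush. The open box is on top of the table.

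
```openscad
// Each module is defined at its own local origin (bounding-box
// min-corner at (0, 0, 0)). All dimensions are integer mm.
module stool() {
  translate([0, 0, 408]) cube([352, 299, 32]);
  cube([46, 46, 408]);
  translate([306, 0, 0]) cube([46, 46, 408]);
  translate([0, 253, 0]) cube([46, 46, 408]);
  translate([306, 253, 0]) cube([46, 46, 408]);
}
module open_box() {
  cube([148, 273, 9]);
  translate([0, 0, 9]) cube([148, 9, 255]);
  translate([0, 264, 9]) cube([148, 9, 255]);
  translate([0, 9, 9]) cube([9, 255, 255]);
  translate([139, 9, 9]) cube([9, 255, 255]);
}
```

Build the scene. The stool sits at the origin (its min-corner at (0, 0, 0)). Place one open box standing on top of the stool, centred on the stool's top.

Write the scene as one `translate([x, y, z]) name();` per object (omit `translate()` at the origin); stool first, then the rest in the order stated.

stool();
translate([102, 13, 440]) open_box();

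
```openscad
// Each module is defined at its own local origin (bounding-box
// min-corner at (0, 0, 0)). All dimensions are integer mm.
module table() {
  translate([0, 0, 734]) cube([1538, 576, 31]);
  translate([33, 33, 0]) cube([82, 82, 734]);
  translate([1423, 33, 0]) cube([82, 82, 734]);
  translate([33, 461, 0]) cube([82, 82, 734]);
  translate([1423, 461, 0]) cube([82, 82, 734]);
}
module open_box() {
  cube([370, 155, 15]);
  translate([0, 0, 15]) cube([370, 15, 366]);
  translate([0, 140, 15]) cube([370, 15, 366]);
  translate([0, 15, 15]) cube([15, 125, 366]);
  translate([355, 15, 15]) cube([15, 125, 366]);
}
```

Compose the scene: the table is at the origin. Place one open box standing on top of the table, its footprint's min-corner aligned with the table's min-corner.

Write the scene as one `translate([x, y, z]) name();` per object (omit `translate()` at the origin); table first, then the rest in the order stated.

table();
translate([0, 0, 765]) open_box();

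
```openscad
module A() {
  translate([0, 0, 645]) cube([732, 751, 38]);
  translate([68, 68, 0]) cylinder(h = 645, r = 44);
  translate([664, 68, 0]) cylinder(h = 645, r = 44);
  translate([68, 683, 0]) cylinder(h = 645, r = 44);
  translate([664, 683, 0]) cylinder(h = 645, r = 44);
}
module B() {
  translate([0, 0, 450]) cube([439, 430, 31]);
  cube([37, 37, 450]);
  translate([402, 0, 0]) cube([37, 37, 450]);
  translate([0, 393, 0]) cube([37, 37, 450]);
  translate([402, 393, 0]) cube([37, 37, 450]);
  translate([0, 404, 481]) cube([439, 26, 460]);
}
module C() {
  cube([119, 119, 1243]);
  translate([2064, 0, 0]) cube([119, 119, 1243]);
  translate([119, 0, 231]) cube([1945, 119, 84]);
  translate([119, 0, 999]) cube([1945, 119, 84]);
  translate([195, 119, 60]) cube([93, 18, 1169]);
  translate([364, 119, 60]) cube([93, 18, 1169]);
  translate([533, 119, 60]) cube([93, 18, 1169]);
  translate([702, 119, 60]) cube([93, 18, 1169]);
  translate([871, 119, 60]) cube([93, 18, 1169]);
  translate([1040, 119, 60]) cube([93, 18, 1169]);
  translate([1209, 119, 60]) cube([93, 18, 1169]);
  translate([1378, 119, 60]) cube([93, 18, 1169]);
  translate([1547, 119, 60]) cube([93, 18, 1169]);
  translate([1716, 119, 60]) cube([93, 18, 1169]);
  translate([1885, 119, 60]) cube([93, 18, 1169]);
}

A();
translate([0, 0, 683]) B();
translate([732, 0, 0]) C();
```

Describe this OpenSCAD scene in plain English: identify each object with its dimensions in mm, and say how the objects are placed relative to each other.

A is a table: top 732 mm (x) × 751 mm (y), 38 mm thick, upper face at z = 683 mm, on four round legs of 88 mm diameter, each leg's bounding box inset 24 mm from the nearest pair of top edges, running from z = 0 to the bottom of the top.

B is a chair. The seat is a 439×430×31 mm slab with its top at z = 481 mm, on four 37×37 mm corner legs (flush with the seat edges, standing on z = 0). A flat backrest 26 mm thick, 460 mm tall, spans the full seat width and rises from the seat top along its +y edge, rear face flush with the rear of the seat.

C is a fence section. Two 119×119 mm posts, 1243 mm tall, stand on the floor with a clear span of 1945 mm between their inner faces. Two horizontal rails of 119×84 mm section span the gap between the posts with their undersides at z = 231 mm and z = 999 mm, flush with the posts' −y face. 11 pickets, each 93 mm wide, 18 mm thick and 1169 mm tall, are fixed to the +y face of the rails with their bottoms at z = 60 mm, evenly spaced across the span with equal gaps (rounded down to the nearest mm) at the −x end and between each pair — any rounding remainder accumulates at the +x end.

The chair is on top of the table. The fence section is against the table's +x side, with their −y faces flush.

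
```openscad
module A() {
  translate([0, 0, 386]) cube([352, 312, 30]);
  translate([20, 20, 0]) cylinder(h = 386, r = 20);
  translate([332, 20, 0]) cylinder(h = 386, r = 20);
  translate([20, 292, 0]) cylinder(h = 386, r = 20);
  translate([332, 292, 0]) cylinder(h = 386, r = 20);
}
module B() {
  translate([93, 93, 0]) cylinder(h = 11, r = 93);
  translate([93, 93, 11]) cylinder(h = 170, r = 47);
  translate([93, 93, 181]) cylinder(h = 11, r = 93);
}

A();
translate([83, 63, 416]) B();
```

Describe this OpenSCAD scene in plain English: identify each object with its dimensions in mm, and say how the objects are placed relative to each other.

A is a simple wooden stool: a rectangular seat 352 mm (x) by 312 mm (y), 30 mm thick, top face at z = 416 mm, on four round legs, each 40 mm in diameter. The legs rest on z = 0, each leg's axis is inset half a diameter from the nearest pair of seat edges (so the leg's bounding box is flush with the corner).

B is a spool: two coaxial disc flanges of radius 93 mm and thickness 11 mm, joined by a core cylinder of radius 47 mm and height 170 mm. The lower flange rests on z = 0 and the three cylinders share a vertical axis.

The spool is on top of the stool, centred.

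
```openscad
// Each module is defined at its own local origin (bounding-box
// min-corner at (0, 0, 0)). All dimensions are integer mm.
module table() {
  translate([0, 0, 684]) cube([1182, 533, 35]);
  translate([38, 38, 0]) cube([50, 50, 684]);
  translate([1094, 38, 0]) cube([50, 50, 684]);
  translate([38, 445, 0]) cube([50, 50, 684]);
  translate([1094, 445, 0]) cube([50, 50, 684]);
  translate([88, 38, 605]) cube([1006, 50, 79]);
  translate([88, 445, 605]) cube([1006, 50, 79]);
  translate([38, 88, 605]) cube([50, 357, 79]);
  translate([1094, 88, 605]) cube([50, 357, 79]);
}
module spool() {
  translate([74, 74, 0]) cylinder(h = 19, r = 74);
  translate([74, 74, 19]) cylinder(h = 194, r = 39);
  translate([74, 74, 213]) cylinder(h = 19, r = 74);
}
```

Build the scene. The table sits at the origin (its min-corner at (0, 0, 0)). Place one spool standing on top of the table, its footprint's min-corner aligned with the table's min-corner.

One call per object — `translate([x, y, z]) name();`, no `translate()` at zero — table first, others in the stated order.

table();
translate([0, 0, 719]) spool();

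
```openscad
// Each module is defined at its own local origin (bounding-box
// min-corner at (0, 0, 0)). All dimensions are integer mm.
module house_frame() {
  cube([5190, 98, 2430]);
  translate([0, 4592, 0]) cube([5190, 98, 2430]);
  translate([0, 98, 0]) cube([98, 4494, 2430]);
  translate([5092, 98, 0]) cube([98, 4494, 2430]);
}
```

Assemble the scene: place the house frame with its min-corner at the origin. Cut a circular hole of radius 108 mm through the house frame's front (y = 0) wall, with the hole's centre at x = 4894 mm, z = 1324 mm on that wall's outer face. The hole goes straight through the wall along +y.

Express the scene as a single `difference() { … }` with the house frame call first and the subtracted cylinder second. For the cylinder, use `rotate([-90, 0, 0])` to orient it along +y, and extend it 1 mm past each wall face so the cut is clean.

difference() {
  house_frame();
  translate([4894, -1, 1324]) rotate([-90, 0, 0]) cylinder(h = 100, r = 108);
}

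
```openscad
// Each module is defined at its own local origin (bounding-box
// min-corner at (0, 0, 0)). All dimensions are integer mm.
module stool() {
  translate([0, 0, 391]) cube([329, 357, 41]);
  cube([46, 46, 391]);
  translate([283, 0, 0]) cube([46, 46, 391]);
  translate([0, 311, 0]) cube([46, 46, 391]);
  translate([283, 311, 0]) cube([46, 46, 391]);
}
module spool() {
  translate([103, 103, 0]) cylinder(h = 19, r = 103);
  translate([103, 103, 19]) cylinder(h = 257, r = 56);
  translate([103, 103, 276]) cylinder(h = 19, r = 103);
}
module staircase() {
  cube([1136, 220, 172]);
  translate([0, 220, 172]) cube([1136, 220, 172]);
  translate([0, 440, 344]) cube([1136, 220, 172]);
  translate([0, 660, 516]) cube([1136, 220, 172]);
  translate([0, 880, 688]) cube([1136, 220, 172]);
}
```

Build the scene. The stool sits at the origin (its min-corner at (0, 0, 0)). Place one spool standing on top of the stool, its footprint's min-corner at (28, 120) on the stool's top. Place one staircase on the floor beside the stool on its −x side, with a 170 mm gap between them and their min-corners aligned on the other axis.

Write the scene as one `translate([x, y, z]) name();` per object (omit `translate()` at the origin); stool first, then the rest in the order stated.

stool();
translate([28, 120, 432]) spool();
translate([-1306, 0, 0]) staircase();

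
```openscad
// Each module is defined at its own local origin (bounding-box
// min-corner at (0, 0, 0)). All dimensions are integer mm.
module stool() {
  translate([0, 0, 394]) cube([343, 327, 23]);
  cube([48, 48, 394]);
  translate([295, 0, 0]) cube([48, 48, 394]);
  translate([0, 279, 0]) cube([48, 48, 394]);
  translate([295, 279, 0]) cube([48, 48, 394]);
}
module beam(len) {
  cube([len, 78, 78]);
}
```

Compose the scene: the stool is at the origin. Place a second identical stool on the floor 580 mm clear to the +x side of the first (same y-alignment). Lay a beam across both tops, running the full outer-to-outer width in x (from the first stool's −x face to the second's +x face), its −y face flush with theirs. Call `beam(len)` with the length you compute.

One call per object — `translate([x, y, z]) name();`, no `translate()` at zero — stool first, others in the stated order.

stool();
translate([923, 0, 0]) stool();
translate([0, 0, 417]) beam(1266);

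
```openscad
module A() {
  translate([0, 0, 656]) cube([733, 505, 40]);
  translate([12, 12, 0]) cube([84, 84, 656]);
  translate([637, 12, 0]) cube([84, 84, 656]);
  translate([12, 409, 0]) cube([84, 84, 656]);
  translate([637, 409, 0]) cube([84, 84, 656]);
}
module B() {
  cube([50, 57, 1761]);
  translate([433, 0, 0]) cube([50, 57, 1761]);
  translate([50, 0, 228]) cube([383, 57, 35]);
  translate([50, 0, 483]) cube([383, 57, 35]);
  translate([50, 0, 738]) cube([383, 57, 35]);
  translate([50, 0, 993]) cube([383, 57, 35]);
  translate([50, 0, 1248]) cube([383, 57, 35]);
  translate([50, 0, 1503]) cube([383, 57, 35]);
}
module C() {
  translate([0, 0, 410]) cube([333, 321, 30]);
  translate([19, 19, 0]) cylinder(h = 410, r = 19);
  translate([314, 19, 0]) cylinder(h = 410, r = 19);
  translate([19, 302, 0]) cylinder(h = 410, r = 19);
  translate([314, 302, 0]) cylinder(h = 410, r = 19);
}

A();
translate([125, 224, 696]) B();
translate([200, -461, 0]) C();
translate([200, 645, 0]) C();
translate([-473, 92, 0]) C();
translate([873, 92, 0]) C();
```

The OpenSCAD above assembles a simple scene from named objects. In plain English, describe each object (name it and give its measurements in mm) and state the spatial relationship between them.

A is a rectangular dining table. The top is 733×505×40 mm with its upper surface at z = 696 mm. It stands on four 84×84 mm square legs, each inset 12 mm from the nearest pair of top edges, running from the floor to the underside of the top.

B is a straight ladder. Two 50×57 mm vertical rails, 1761 mm tall, stand 483 mm apart (outside-to-outside) with their front faces coplanar on the −y side. 6 rungs, each 57 mm deep and 35 mm tall, span between the inner faces of the rails, front faces flush with the rails. The lowest rung's underside is at z = 228 mm and rungs are spaced 255 mm apart (underside to underside).

C is a four-legged stool. The seat is a 333×321×30 mm slab whose top surface is at z = 440 mm; four round legs, each 38 mm in diameter, run from the floor (z = 0) to the underside of the seat, each leg's axis is inset half a diameter from the nearest pair of seat edges (so the leg's bounding box is flush with the corner).

The ladder is on top of the table, centred. Four stools sit around the table at the −y, +y, −x, +x sides.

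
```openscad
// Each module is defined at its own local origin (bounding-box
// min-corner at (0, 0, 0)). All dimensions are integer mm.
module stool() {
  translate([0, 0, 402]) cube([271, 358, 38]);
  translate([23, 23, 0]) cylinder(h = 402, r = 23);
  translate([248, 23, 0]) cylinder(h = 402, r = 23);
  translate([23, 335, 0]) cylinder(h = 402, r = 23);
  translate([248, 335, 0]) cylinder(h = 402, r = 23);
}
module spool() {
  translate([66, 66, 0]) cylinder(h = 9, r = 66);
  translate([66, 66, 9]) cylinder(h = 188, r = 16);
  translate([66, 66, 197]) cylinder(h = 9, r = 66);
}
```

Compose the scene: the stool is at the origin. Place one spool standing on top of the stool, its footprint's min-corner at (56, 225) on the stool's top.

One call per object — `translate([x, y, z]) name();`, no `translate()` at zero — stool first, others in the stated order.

stool();
translate([56, 225, 440]) spool();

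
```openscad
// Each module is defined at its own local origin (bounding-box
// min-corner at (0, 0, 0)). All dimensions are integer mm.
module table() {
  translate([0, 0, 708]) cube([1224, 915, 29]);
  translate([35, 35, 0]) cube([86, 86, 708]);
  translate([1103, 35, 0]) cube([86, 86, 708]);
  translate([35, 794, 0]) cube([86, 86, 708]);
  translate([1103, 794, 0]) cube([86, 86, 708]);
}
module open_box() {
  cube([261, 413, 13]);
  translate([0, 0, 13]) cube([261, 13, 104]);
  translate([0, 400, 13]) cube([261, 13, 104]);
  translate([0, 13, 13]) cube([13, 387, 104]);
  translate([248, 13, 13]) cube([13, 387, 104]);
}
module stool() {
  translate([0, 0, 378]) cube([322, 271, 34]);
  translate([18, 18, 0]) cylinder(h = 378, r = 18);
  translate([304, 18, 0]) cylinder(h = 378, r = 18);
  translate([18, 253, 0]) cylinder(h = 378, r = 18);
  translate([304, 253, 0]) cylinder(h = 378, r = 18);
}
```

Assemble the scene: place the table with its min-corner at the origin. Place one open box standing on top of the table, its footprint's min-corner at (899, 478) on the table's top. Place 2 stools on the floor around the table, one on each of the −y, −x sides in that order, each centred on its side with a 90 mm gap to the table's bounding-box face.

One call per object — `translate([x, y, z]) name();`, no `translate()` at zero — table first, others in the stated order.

table();
translate([899, 478, 737]) open_box();
translate([451, -361, 0]) stool();
translate([-412, 322, 0]) stool();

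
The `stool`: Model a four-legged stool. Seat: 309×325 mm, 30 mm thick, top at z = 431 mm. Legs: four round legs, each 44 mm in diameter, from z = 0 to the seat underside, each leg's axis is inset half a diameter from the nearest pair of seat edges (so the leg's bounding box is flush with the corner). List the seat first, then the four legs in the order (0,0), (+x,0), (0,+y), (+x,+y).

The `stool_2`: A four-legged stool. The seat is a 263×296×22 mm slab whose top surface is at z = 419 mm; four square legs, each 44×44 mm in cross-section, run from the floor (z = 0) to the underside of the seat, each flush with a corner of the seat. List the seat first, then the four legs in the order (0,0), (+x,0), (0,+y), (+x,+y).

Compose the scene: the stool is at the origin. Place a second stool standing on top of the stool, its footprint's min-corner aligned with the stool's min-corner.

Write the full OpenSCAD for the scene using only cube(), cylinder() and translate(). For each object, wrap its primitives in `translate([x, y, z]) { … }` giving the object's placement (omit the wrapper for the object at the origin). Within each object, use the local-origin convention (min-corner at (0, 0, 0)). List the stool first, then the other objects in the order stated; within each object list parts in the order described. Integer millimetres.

translate([0, 0, 401]) cube([309, 325, 30]);
translate([22, 22, 0]) cylinder(h = 401, r = 22);
translate([287, 22, 0]) cylinder(h = 401, r = 22);
translate([22, 303, 0]) cylinder(h = 401, r = 22);
translate([287, 303, 0]) cylinder(h = 401, r = 22);
translate([0, 0, 431]) {
  translate([0, 0, 397]) cube([263, 296, 22]);
  cube([44, 44, 397]);
  translate([219, 0, 0]) cube([44, 44, 397]);
  translate([0, 252, 0]) cube([44, 44, 397]);
  translate([219, 252, 0]) cube([44, 44, 397]);
}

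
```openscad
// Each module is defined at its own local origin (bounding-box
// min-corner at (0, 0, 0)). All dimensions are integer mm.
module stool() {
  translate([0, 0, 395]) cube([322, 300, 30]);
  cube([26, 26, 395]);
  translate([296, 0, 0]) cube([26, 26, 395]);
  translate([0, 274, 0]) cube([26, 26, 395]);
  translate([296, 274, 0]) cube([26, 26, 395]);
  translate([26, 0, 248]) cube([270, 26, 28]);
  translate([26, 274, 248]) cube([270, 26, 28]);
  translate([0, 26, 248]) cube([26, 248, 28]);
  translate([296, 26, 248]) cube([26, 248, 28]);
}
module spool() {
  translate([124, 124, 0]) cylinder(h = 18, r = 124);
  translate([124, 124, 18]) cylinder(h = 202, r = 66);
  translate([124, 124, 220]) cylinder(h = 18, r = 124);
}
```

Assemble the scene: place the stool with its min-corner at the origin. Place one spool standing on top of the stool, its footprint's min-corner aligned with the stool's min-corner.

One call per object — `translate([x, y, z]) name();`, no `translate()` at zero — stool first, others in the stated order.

stool();
translate([0, 0, 425]) spool();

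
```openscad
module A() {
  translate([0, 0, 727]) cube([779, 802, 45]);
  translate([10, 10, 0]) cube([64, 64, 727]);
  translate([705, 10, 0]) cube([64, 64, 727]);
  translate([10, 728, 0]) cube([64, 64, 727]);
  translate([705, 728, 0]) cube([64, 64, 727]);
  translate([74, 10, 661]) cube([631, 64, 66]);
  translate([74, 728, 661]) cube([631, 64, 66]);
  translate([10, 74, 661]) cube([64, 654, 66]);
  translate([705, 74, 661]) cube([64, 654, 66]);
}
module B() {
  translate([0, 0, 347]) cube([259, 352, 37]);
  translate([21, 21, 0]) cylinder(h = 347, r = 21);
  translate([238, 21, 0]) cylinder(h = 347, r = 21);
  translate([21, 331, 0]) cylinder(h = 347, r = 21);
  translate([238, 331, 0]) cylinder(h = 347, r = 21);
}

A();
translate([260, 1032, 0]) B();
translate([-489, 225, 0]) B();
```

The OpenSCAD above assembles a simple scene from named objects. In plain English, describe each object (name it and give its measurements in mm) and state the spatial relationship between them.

A is a table with a 779×802 mm rectangular top, 45 mm thick, top surface at z = 772 mm, supported by four 64×64 mm square legs, each inset 10 mm from the nearest pair of top edges, running from the floor. Four apron rails, 64 mm thick and 66 mm tall, run between adjacent legs with their top edges flush with the underside of the top and their outer faces flush with the legs' outer faces.

B is a simple wooden stool: a rectangular seat 259 mm (x) by 352 mm (y), 37 mm thick, top face at z = 384 mm, on four round legs, each 42 mm in diameter. The legs rest on z = 0, each leg's axis is inset half a diameter from the nearest pair of seat edges (so the leg's bounding box is flush with the corner).

Two stools sit around the table at the +y, −x sides.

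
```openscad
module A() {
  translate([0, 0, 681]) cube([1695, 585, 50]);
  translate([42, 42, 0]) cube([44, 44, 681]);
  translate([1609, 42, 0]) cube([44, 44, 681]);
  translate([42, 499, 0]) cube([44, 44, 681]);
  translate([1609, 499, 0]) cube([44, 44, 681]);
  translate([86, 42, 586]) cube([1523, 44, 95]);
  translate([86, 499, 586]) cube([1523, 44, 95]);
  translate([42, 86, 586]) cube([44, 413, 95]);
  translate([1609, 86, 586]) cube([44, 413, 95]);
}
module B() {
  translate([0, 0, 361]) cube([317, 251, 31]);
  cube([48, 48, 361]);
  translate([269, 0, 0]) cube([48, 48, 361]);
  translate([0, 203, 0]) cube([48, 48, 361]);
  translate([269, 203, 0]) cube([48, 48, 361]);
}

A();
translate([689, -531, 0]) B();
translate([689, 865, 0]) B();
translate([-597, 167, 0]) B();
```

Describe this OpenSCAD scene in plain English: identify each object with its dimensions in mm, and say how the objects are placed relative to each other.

A is a table: top 1695 mm (x) × 585 mm (y), 50 mm thick, upper face at z = 731 mm, on four 44×44 mm square legs, each inset 42 mm from the nearest pair of top edges, running from z = 0 to the bottom of the top. Four apron rails, 44 mm thick and 95 mm tall, run between adjacent legs with their top edges flush with the underside of the top and their outer faces flush with the legs' outer faces.

B is a simple wooden stool: a rectangular seat 317 mm (x) by 251 mm (y), 31 mm thick, top face at z = 392 mm, on four square legs, each 48×48 mm in cross-section. The legs rest on z = 0, each flush with a corner of the seat.

Three stools sit around the table at the −y, +y, −x sides.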